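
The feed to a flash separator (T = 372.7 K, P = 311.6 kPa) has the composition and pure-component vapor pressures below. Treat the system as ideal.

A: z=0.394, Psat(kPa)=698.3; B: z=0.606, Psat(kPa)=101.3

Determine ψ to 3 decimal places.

ψ = 0.095

Raoult's law: Kᵢ = Pᵢˢᵃᵗ/P = Pᵢˢᵃᵗ/311.6.
  K_A = 698.3/311.6 = 2.24101, K_B = 101.3/311.6 = 0.32510
Let ψ = V/F and solve Σ zᵢ(Kᵢ−1)/(1+ψ(Kᵢ−1)) = 0.
Check two-phase: ΣzᵢKᵢ = 1.080 > 1 and Σzᵢ/Kᵢ = 2.040 > 1, so g(0) = 0.080 > 0 and g(1) = -1.040 < 0.
Newton–Raphson from ψ = 0.67:
  ψ = 0.670: g = -0.4796, g' = -1.101 → ψ = 0.234
  ψ = 0.234: g = -0.1070, g' = -0.754 → ψ = 0.092
  ψ = 0.092: g = 0.0025, g' = -0.802 → ψ = 0.095
Converged at ψ = 0.095.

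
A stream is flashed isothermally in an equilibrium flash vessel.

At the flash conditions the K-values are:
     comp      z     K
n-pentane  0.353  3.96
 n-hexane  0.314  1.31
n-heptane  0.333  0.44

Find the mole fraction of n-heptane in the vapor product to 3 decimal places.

y_n-heptane = 0.288

Iterate (Newton) starting at ψ = 0.5:
  ψ = 0.500: g = 0.2466, g' = -0.727 → ψ = 0.839
  ψ = 0.839: g = 0.0253, g' = -0.646 → ψ = 0.878
Converged at ψ = 0.878.
Compositions from xᵢ = zᵢ/(1+ψ(Kᵢ−1)), yᵢ = Kᵢxᵢ:
  n-pentane: x = 0.098, y = 0.388
  n-hexane: x = 0.247, y = 0.323
  n-heptane: x = 0.655, y = 0.288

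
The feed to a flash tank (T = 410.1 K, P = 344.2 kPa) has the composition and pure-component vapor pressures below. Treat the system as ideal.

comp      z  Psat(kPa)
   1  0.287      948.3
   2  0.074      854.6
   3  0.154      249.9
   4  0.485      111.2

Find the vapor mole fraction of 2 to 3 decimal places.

y_2 = 0.136

Raoult's law: Kᵢ = Pᵢˢᵃᵗ/P = Pᵢˢᵃᵗ/344.2.
  K_1 = 948.3/344.2 = 2.75508, K_2 = 854.6/344.2 = 2.48286, K_3 = 249.9/344.2 = 0.72603, K_4 = 111.2/344.2 = 0.32307
Rachford–Rice: g(V/F) = Σ zᵢ(Kᵢ−1)/(1+V/F(Kᵢ−1)) = 0.
g(0) = ΣzᵢKᵢ − 1 = 0.243 and g(1) = 1 − Σzᵢ/Kᵢ = -0.847, so a root lies in (0, 1).
Iterate (Newton) starting at V/F = 0.48:
  V/F = 0.480: g = -0.1974, g' = -0.819 → V/F = 0.239
  V/F = 0.239: g = -0.0009, g' = -0.857 → V/F = 0.238
Converged at V/F = 0.238.
Compositions from xᵢ = zᵢ/(1+V/F(Kᵢ−1)), yᵢ = Kᵢxᵢ:
  1: x = 0.202, y = 0.558
  2: x = 0.055, y = 0.136
  3: x = 0.165, y = 0.120
  4: x = 0.578, y = 0.187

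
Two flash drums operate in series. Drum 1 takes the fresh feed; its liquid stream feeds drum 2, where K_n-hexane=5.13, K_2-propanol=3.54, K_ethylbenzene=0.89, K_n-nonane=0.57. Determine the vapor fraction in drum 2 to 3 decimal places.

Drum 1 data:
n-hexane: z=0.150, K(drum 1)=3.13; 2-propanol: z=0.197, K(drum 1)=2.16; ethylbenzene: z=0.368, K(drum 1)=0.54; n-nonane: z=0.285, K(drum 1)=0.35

Drum 1:
Iterate (Newton) starting at ψ₁ = 0.5:
  ψ₁ = 0.500: g = -0.1949, g' = -0.661 → ψ₁ = 0.205
  ψ₁ = 0.205: g = 0.0062, g' = -0.758 → ψ₁ = 0.213
Converged at ψ₁ = 0.213.
Drum-1 compositions:
  n-hexane: x = 0.103, y = 0.323
  2-propanol: x = 0.158, y = 0.341
  ethylbenzene: x = 0.408, y = 0.220
  n-nonane: x = 0.331, y = 0.116
Drum-2 feed = drum-1 liquid: z₂ = (0.1031, 0.1579, 0.4081, 0.3309).
Drum 2:
Material balance + equilibrium reduce to Σ zᵢ(Kᵢ−1)/(1+ψ₂(Kᵢ−1)) = 0.
g(0) = ΣzᵢKᵢ − 1 = 0.640 and g(1) = 1 − Σzᵢ/Kᵢ = -0.104, so a root lies in (0, 1).
Newton–Raphson from ψ₂ = 0.53:
  ψ₂ = 0.530: g = 0.0725, g' = -0.466 → ψ₂ = 0.686
  ψ₂ = 0.686: g = 0.0071, g' = -0.384 → ψ₂ = 0.704
Converged at ψ₂ = 0.704.
  n-hexane: x = 0.026, y = 0.135
  2-propanol: x = 0.057, y = 0.200
  ethylbenzene: x = 0.442, y = 0.394
  n-nonane: x = 0.475, y = 0.271

V/F (drum 2) = 0.704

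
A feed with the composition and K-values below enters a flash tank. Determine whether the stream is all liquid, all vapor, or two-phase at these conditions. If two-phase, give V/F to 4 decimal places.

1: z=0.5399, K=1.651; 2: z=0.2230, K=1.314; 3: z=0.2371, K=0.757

all vapor

ΣzᵢKᵢ = 1.3639; Σzᵢ/Kᵢ = 0.8099.
Since Σzᵢ/Kᵢ < 1 the mixture is above its dew point — single vapor phase.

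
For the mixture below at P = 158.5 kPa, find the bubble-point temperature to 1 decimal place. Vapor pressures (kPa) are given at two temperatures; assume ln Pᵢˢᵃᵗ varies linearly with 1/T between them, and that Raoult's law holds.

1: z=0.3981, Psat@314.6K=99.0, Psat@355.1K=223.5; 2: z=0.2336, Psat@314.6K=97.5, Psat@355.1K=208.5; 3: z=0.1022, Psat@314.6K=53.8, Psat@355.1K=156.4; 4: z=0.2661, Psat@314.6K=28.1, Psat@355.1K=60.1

T = 351.3 K

Bubble-point temperature: ΣzᵢPᵢˢᵃᵗ(T) = P. Interpolate ln Pᵢˢᵃᵗ = aᵢ + bᵢ/T.
  T = 314.6 K: ΣzᵢPᵢˢᵃᵗ = 75.16 kPa
  T = 355.1 K: ΣzᵢPᵢˢᵃᵗ = 169.66 kPa
  T = 334.9 K: ΣzᵢPᵢˢᵃᵗ = 115.76 kPa
  T = 345.0 K: ΣzᵢPᵢˢᵃᵗ = 140.90 kPa
  T = 350.1 K: ΣzᵢPᵢˢᵃᵗ = 154.96 kPa
  T = 352.6 K: ΣzᵢPᵢˢᵃᵗ = 162.19 kPa
Interpolating between 350.1 K and 352.6 K gives T ≈ 351.3 K.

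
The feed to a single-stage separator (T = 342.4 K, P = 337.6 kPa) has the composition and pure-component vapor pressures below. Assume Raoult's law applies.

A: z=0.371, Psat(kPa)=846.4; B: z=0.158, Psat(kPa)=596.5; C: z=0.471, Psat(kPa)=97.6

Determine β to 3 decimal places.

Raoult's law: Kᵢ = Pᵢˢᵃᵗ/P = Pᵢˢᵃᵗ/337.6.
  K_A = 846.4/337.6 = 2.50711, K_B = 596.5/337.6 = 1.76688, K_C = 97.6/337.6 = 0.28910
Let β = V/F and solve Σ zᵢ(Kᵢ−1)/(1+β(Kᵢ−1)) = 0.
Feasibility: ΣzᵢKᵢ = 1.345, Σzᵢ/Kᵢ = 1.867 — both > 1, two phases present.
Iterate (Newton) starting at β = 0.5:
  β = 0.500: g = -0.1130, g' = -0.896 → β = 0.374
  β = 0.374: g = -0.0042, g' = -0.842 → β = 0.369
Converged at β = 0.369.

β = 0.369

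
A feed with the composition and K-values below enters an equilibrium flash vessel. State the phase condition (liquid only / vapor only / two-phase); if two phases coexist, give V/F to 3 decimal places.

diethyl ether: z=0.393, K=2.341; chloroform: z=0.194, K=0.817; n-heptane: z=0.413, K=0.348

two-phase, V/F = 0.305

ΣzᵢKᵢ = 1.222; Σzᵢ/Kᵢ = 1.592.
Both exceed 1, so a two-phase solution exists.
Newton iteration, ψ⁰ = 0.5:
  ψ = 0.500: g = -0.1231, g' = -0.648 → ψ = 0.310
  ψ = 0.310: g = -0.0028, g' = -0.636 → ψ = 0.305
Converged at ψ = 0.305.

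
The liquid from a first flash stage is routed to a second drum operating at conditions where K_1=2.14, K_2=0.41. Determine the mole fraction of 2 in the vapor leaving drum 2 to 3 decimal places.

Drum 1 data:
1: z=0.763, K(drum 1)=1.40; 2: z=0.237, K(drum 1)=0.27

Drum 1:
Material balance + equilibrium reduce to Σ zᵢ(Kᵢ−1)/(1+ψ₁(Kᵢ−1)) = 0.
Feasibility: ΣzᵢKᵢ = 1.132, Σzᵢ/Kᵢ = 1.423 — both > 1, two phases present.
Iterate (Newton) starting at ψ₁ = 0.5:
  ψ₁ = 0.500: g = -0.0181, g' = -0.398 → ψ₁ = 0.454
  ψ₁ = 0.454: g = -0.0007, g' = -0.370 → ψ₁ = 0.453
Converged at ψ₁ = 0.453.
Drum-1 compositions:
  1: x = 0.646, y = 0.904
  2: x = 0.354, y = 0.096
Drum-2 feed = drum-1 liquid: z₂ = (0.6460, 0.3540).
Drum 2:
Rachford–Rice: g(ψ₂) = Σ zᵢ(Kᵢ−1)/(1+ψ₂(Kᵢ−1)) = 0.
g(0) = ΣzᵢKᵢ − 1 = 0.528 and g(1) = 1 − Σzᵢ/Kᵢ = -0.165, so a root lies in (0, 1).
Binary case is linear: z₁(K₁−1)(1+ψ₂(K₂−1)) + z₂(K₂−1)(1+ψ₂(K₁−1)) = 0
⇒ ψ₂ = [z₁(K₁−1)+z₂(K₂−1)] / [−(K₁−1)(K₂−1)] = 0.5276/0.6726 = 0.784
  1: x = 0.341, y = 0.730
  2: x = 0.659, y = 0.270

y_2 (drum 2) = 0.270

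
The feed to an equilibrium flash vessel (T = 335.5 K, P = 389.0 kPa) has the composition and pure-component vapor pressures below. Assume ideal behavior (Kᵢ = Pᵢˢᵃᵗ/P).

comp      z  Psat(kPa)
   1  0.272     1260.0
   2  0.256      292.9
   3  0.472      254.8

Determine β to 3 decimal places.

Raoult's law: Kᵢ = Pᵢˢᵃᵗ/P = Pᵢˢᵃᵗ/389.0.
  K_1 = 1260.0/389.0 = 3.23907, K_2 = 292.9/389.0 = 0.75296, K_3 = 254.8/389.0 = 0.65501
Material balance + equilibrium reduce to Σ zᵢ(Kᵢ−1)/(1+β(Kᵢ−1)) = 0.
Feasibility: ΣzᵢKᵢ = 1.383, Σzᵢ/Kᵢ = 1.145 — both > 1, two phases present.
Iterate (Newton) starting at β = 0.44:
  β = 0.440: g = 0.0439, g' = -0.444 → β = 0.539
  β = 0.539: g = 0.0031, g' = -0.386 → β = 0.547
Converged at β = 0.547.

β = 0.547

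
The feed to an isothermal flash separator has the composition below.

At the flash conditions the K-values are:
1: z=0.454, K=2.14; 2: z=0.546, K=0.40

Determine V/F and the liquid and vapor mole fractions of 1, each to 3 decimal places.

V/F = 0.278, x_1 = 0.345, y_1 = 0.738

Material balance + equilibrium reduce to Σ zᵢ(Kᵢ−1)/(1+V/F(Kᵢ−1)) = 0.
Feasibility: ΣzᵢKᵢ = 1.190, Σzᵢ/Kᵢ = 1.577 — both > 1, two phases present.
Newton iteration, V/F⁰ = 0.36:
  V/F = 0.360: g = -0.0509, g' = -0.616 → V/F = 0.277
  V/F = 0.277: g = 0.0002, g' = -0.623 → V/F = 0.278
Converged at V/F = 0.278.
Compositions from xᵢ = zᵢ/(1+V/F(Kᵢ−1)), yᵢ = Kᵢxᵢ:
  1: x = 0.345, y = 0.738
  2: x = 0.655, y = 0.262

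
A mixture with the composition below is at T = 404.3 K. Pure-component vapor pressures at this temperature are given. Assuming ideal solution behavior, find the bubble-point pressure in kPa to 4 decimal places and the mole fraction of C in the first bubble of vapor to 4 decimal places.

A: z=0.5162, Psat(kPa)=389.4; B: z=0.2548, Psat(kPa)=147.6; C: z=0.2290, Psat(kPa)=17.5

At the bubble point ψ → 0, so ΣzᵢKᵢ = 1 with Kᵢ = Pᵢˢᵃᵗ/P ⇒ P = ΣzᵢPᵢˢᵃᵗ.
P = 0.5162·389.4 + 0.2548·147.6 + 0.2290·17.5 = 242.6243 kPa
yᵢ = zᵢPᵢˢᵃᵗ/P ⇒ y_C = 0.2290·17.5/242.6243 = 0.0165

Pbub = 242.6243 kPa, y_C = 0.0165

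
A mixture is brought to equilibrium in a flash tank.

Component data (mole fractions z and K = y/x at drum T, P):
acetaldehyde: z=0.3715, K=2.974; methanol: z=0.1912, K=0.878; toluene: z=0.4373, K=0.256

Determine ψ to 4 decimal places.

Iterate (Newton) starting at ψ = 0.32:
  ψ = 0.3200: g = -0.00185, g' = -0.9638 → ψ = 0.3181
Converged at ψ = 0.3181.

ψ = 0.3181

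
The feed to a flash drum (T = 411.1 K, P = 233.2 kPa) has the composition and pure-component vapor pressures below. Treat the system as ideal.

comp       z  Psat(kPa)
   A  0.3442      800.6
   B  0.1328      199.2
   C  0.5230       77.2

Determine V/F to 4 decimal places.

Raoult's law: Kᵢ = Pᵢˢᵃᵗ/P = Pᵢˢᵃᵗ/233.2.
  K_A = 800.6/233.2 = 3.433105, K_B = 199.2/233.2 = 0.854202, K_C = 77.2/233.2 = 0.331046
Rachford–Rice: g(V/F) = Σ zᵢ(Kᵢ−1)/(1+V/F(Kᵢ−1)) = 0.
g(0) = ΣzᵢKᵢ − 1 = 0.4682 and g(1) = 1 − Σzᵢ/Kᵢ = -0.8356, so a root lies in (0, 1).
Newton iteration, V/F⁰ = 0.35:
  V/F = 0.3500: g = -0.02492, g' = -0.9965 → V/F = 0.3250
  V/F = 0.3250: g = 0.00029, g' = -1.0207 → V/F = 0.3253
Converged at V/F = 0.3253.

V/F = 0.3253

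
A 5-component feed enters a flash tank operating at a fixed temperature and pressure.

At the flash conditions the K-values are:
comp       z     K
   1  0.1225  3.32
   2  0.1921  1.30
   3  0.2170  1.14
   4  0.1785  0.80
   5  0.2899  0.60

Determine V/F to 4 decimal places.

Newton iteration, V/F⁰ = 0.32:
  V/F = 0.3200: g = 0.07365, g' = -0.3046 → V/F = 0.5618
  V/F = 0.5618: g = 0.01108, g' = -0.2268 → V/F = 0.6106
  V/F = 0.6106: g = 0.00019, g' = -0.2193 → V/F = 0.6115
Converged at V/F = 0.6115.

V/F = 0.6115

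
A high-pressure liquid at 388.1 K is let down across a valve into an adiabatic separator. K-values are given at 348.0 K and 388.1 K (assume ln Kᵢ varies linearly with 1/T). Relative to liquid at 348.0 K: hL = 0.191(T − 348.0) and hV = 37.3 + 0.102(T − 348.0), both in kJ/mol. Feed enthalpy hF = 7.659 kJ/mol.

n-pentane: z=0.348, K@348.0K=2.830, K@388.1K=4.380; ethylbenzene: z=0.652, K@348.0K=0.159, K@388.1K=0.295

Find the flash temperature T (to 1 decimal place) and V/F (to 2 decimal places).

T = 360.4 K, V/F = 0.15

Adiabatic flash: solve Rachford–Rice at each trial T, then check hF = ψ·hV(T) + (1−ψ)·hL(T).
  T = 348.0 K: K = (2.830, 0.159), RR gives ψ = 0.058, H_out = 2.145 kJ/mol
  T = 388.1 K: K = (4.380, 0.295), RR gives ψ = 0.301, H_out = 17.803 kJ/mol
  T = 368.1 K: K = (3.565, 0.220), RR gives ψ = 0.192, H_out = 10.664 kJ/mol
  T = 358.1 K: K = (3.188, 0.188), RR gives ψ = 0.131, H_out = 6.688 kJ/mol
  T = 363.1 K: K = (3.374, 0.204), RR gives ψ = 0.162, H_out = 8.726 kJ/mol
  T = 360.6 K: K = (3.280, 0.196), RR gives ψ = 0.147, H_out = 7.722 kJ/mol
  T = 359.4 K: K = (3.236, 0.192), RR gives ψ = 0.139, H_out = 7.229 kJ/mol
Linear interpolation between T = 359.4 (H_out = 7.229) and T = 360.6 (H_out = 7.722) on hF = 7.659 gives T ≈ 360.4 K, at which ψ = 0.15.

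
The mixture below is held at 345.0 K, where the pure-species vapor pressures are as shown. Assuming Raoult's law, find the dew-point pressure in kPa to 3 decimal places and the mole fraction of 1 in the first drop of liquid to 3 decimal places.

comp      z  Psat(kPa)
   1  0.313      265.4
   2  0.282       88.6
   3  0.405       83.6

Pdew = 108.617 kPa, x_1 = 0.128

At the dew point ψ → 1, so Σzᵢ/Kᵢ = 1 with Kᵢ = Pᵢˢᵃᵗ/P ⇒ 1/P = Σzᵢ/Pᵢˢᵃᵗ.
1/P = 0.313/265.4 + 0.282/88.6 + 0.405/83.6 = 0.009207 ⇒ P = 108.617 kPa
xᵢ = zᵢP/Pᵢˢᵃᵗ ⇒ x_1 = 0.313·108.617/265.4 = 0.128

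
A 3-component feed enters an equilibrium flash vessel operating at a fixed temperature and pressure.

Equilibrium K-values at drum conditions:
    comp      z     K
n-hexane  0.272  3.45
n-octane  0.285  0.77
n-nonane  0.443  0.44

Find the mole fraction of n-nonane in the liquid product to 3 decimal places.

Material balance + equilibrium reduce to Σ zᵢ(Kᵢ−1)/(1+β(Kᵢ−1)) = 0.
Feasibility: ΣzᵢKᵢ = 1.353, Σzᵢ/Kᵢ = 1.456 — both > 1, two phases present.
Iterate (Newton) starting at β = 0.5:
  β = 0.500: g = -0.1191, g' = -0.617 → β = 0.307
  β = 0.307: g = 0.0103, g' = -0.752 → β = 0.321
Converged at β = 0.321.
Compositions from xᵢ = zᵢ/(1+β(Kᵢ−1)), yᵢ = Kᵢxᵢ:
  n-hexane: x = 0.152, y = 0.525
  n-octane: x = 0.308, y = 0.237
  n-nonane: x = 0.540, y = 0.238

x_n-nonane = 0.540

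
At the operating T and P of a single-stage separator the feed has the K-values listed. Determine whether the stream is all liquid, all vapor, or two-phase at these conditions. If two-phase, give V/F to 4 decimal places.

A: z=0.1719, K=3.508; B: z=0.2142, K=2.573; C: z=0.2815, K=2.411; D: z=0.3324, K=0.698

all vapor

ΣzᵢKᵢ = 2.0649; Σzᵢ/Kᵢ = 0.7252.
Since Σzᵢ/Kᵢ < 1 the mixture is above its dew point — single vapor phase.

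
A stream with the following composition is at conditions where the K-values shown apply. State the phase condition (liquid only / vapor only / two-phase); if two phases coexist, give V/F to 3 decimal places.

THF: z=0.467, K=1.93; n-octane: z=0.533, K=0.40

two-phase, V/F = 0.205

ΣzᵢKᵢ = 1.115; Σzᵢ/Kᵢ = 1.574.
Both exceed 1, so a two-phase solution exists.
Let ψ = V/F and solve Σ zᵢ(Kᵢ−1)/(1+ψ(Kᵢ−1)) = 0.
Newton iteration, ψ⁰ = 0.68:
  ψ = 0.680: g = -0.2741, g' = -0.699 → ψ = 0.288
  ψ = 0.288: g = -0.0440, g' = -0.532 → ψ = 0.205
Converged at ψ = 0.205.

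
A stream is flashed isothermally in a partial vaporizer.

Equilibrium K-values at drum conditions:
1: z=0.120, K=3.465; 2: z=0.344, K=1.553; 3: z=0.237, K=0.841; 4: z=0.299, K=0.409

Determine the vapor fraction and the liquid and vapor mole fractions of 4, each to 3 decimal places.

Iterate (Newton) starting at ψ = 0.5:
  ψ = 0.500: g = -0.0102, g' = -0.428 → ψ = 0.476
Converged at ψ = 0.476.
Compositions from xᵢ = zᵢ/(1+ψ(Kᵢ−1)), yᵢ = Kᵢxᵢ:
  1: x = 0.055, y = 0.191
  2: x = 0.272, y = 0.423
  3: x = 0.256, y = 0.216
  4: x = 0.416, y = 0.170

ψ = 0.476, x_4 = 0.416, y_4 = 0.170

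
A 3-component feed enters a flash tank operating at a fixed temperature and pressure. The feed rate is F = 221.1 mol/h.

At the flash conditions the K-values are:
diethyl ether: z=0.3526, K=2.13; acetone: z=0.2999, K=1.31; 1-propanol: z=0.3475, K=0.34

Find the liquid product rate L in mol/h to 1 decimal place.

L = 113.5 mol/h

Newton–Raphson from V/F = 0.5:
  V/F = 0.5000: g = -0.00723, g' = -0.5426 → V/F = 0.4867
  V/F = 0.4867: g = -0.00003, g' = -0.5377 → V/F = 0.4866
Converged at V/F = 0.4866.
Then V = V/F·F = 0.4866·221.1 = 107.6 mol/h and L = F − V = 113.5 mol/h.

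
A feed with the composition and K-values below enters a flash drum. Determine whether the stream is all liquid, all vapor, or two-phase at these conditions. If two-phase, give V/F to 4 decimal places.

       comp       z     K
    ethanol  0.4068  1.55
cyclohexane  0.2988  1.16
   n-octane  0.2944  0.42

two-phase, V/F = 0.4231

ΣzᵢKᵢ = 1.1008; Σzᵢ/Kᵢ = 1.2210.
Both exceed 1, so a two-phase solution exists.
Rachford–Rice: g(ψ) = Σ zᵢ(Kᵢ−1)/(1+ψ(Kᵢ−1)) = 0.
Newton iteration, ψ⁰ = 0.5:
  ψ = 0.5000: g = -0.02075, g' = -0.2787 → ψ = 0.4256
  ψ = 0.4256: g = -0.00065, g' = -0.2621 → ψ = 0.4231
Converged at ψ = 0.4231.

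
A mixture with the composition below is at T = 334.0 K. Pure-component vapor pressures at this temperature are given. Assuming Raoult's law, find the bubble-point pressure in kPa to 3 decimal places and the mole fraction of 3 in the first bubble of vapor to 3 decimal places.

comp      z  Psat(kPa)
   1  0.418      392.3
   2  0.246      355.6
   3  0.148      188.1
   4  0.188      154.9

At the bubble point ψ → 0, so ΣzᵢKᵢ = 1 with Kᵢ = Pᵢˢᵃᵗ/P ⇒ P = ΣzᵢPᵢˢᵃᵗ.
P = 0.418·392.3 + 0.246·355.6 + 0.148·188.1 + 0.188·154.9 = 308.419 kPa
yᵢ = zᵢPᵢˢᵃᵗ/P ⇒ y_3 = 0.148·188.1/308.419 = 0.090

Pbub = 308.419 kPa, y_3 = 0.090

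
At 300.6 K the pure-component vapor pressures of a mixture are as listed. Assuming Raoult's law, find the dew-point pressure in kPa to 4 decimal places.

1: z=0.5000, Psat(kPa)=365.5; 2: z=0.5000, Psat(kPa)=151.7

At the dew point ψ → 1, so Σzᵢ/Kᵢ = 1 with Kᵢ = Pᵢˢᵃᵗ/P ⇒ 1/P = Σzᵢ/Pᵢˢᵃᵗ.
1/P = 0.5000/365.5 + 0.5000/151.7 = 0.0046640 ⇒ P = 214.4097 kPa

Pdew = 214.4097 kPa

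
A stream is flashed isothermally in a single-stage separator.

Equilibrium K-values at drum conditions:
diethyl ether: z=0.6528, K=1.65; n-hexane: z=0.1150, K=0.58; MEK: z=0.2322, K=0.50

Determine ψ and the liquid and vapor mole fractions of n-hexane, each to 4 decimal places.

ψ = 0.8390, x_n-hexane = 0.1776, y_n-hexane = 0.1030

Let ψ = V/F and solve Σ zᵢ(Kᵢ−1)/(1+ψ(Kᵢ−1)) = 0.
Check two-phase: ΣzᵢKᵢ = 1.2599 > 1 and Σzᵢ/Kᵢ = 1.0583 > 1, so g(0) = 0.2599 > 0 and g(1) = -0.0583 < 0.
Newton iteration, ψ⁰ = 0.5:
  ψ = 0.5000: g = 0.10430, g' = -0.2928 → ψ = 0.8562
  ψ = 0.8562: g = -0.00583, g' = -0.3408 → ψ = 0.8391
  ψ = 0.8391: g = -0.00004, g' = -0.3362 → ψ = 0.8390
Converged at ψ = 0.8390.
Compositions from xᵢ = zᵢ/(1+ψ(Kᵢ−1)), yᵢ = Kᵢxᵢ:
  diethyl ether: x = 0.4224, y = 0.6970
  n-hexane: x = 0.1776, y = 0.1030
  MEK: x = 0.4000, y = 0.2000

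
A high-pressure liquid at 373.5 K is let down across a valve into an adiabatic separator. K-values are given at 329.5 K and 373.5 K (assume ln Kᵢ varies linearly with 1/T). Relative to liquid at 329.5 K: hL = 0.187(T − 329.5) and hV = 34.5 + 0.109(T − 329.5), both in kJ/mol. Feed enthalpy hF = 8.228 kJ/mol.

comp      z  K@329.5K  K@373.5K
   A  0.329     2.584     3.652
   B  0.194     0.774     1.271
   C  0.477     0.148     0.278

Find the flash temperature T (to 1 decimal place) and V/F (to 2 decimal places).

Adiabatic flash: solve Rachford–Rice at each trial T, then check hF = ψ·hV(T) + (1−ψ)·hL(T).
  T = 329.5 K: K = (2.584, 0.774, 0.148), RR gives ψ = 0.063, H_out = 2.171 kJ/mol
  T = 373.5 K: K = (3.652, 1.271, 0.278), RR gives ψ = 0.387, H_out = 20.258 kJ/mol
  T = 351.5 K: K = (3.105, 1.007, 0.207), RR gives ψ = 0.235, H_out = 11.813 kJ/mol
  T = 340.5 K: K = (2.841, 0.887, 0.176), RR gives ψ = 0.153, H_out = 7.218 kJ/mol
  T = 346.0 K: K = (2.972, 0.946, 0.191), RR gives ψ = 0.195, H_out = 9.560 kJ/mol
  T = 343.2 K: K = (2.905, 0.916, 0.183), RR gives ψ = 0.174, H_out = 8.380 kJ/mol
  T = 341.9 K: K = (2.874, 0.902, 0.180), RR gives ψ = 0.164, H_out = 7.824 kJ/mol
Linear interpolation between T = 341.9 (H_out = 7.824) and T = 343.2 (H_out = 8.380) on hF = 8.228 gives T ≈ 342.8 K, at which ψ = 0.17.

T = 342.8 K, V/F = 0.17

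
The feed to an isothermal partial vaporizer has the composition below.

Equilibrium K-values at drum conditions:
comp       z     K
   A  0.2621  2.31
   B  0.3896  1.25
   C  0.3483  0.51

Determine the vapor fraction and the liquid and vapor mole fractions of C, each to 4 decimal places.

Rachford–Rice: g(ψ) = Σ zᵢ(Kᵢ−1)/(1+ψ(Kᵢ−1)) = 0.
g(0) = ΣzᵢKᵢ − 1 = 0.2701 and g(1) = 1 − Σzᵢ/Kᵢ = -0.1081, so a root lies in (0, 1).
Iterate (Newton) starting at ψ = 0.65:
  ψ = 0.6500: g = 0.01880, g' = -0.3293 → ψ = 0.7071
  ψ = 0.7071: g = -0.00014, g' = -0.3346 → ψ = 0.7067
Converged at ψ = 0.7067.
Compositions from xᵢ = zᵢ/(1+ψ(Kᵢ−1)), yᵢ = Kᵢxᵢ:
  A: x = 0.1361, y = 0.3144
  B: x = 0.3311, y = 0.4139
  C: x = 0.5328, y = 0.2717

ψ = 0.7067, x_C = 0.5328, y_C = 0.2717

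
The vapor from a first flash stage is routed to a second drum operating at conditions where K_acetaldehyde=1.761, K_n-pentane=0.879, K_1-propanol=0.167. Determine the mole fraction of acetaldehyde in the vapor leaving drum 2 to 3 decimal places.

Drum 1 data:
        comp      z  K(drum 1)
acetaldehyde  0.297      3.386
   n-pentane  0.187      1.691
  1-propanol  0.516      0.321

Drum 1:
Material balance + equilibrium reduce to Σ zᵢ(Kᵢ−1)/(1+ψ₁(Kᵢ−1)) = 0.
Check two-phase: ΣzᵢKᵢ = 1.487 > 1 and Σzᵢ/Kᵢ = 1.806 > 1, so g(0) = 0.487 > 0 and g(1) = -0.806 < 0.
Newton iteration, ψ₁⁰ = 0.37:
  ψ₁ = 0.370: g = 0.0114, g' = -0.958 → ψ₁ = 0.382
Converged at ψ₁ = 0.382.
Drum-1 compositions:
  acetaldehyde: x = 0.155, y = 0.526
  n-pentane: x = 0.148, y = 0.250
  1-propanol: x = 0.697, y = 0.224
Drum-2 feed = drum-1 vapor: z₂ = (0.5262, 0.2502, 0.2236).
Drum 2:
Material balance + equilibrium reduce to Σ zᵢ(Kᵢ−1)/(1+ψ₂(Kᵢ−1)) = 0.
g(0) = ΣzᵢKᵢ − 1 = 0.184 and g(1) = 1 − Σzᵢ/Kᵢ = -0.922, so a root lies in (0, 1).
Newton–Raphson from ψ₂ = 0.5:
  ψ₂ = 0.500: g = -0.0614, g' = -0.620 → ψ₂ = 0.401
  ψ₂ = 0.401: g = -0.0047, g' = -0.533 → ψ₂ = 0.392
Converged at ψ₂ = 0.392.
  acetaldehyde: x = 0.405, y = 0.714
  n-pentane: x = 0.263, y = 0.231
  1-propanol: x = 0.332, y = 0.055

y_acetaldehyde (drum 2) = 0.714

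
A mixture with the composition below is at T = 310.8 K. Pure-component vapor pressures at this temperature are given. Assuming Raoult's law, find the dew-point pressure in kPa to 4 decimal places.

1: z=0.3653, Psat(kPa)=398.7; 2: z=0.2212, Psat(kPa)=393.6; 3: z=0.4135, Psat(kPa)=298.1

Pdew = 348.9990 kPa

At the dew point ψ → 1, so Σzᵢ/Kᵢ = 1 with Kᵢ = Pᵢˢᵃᵗ/P ⇒ 1/P = Σzᵢ/Pᵢˢᵃᵗ.
1/P = 0.3653/398.7 + 0.2212/393.6 + 0.4135/298.1 = 0.0028653 ⇒ P = 348.9990 kPa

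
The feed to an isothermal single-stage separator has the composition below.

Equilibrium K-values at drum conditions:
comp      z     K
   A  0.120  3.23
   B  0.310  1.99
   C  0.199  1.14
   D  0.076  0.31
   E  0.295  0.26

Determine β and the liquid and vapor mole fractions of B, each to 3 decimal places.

β = 0.407, x_B = 0.221, y_B = 0.440

Let β = V/F and solve Σ zᵢ(Kᵢ−1)/(1+β(Kᵢ−1)) = 0.
Check two-phase: ΣzᵢKᵢ = 1.332 > 1 and Σzᵢ/Kᵢ = 1.747 > 1, so g(0) = 0.332 > 0 and g(1) = -0.747 < 0.
Newton iteration, β⁰ = 0.63:
  β = 0.630: g = -0.1758, g' = -0.902 → β = 0.435
  β = 0.435: g = -0.0203, g' = -0.731 → β = 0.407
Converged at β = 0.407.
Compositions from xᵢ = zᵢ/(1+β(Kᵢ−1)), yᵢ = Kᵢxᵢ:
  A: x = 0.063, y = 0.203
  B: x = 0.221, y = 0.440
  C: x = 0.188, y = 0.215
  D: x = 0.106, y = 0.033
  E: x = 0.422, y = 0.110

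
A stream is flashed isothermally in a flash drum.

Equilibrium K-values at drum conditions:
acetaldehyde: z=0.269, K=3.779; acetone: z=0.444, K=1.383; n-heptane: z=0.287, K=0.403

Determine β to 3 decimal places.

β = 0.854

Rachford–Rice: g(β) = Σ zᵢ(Kᵢ−1)/(1+β(Kᵢ−1)) = 0.
Feasibility: ΣzᵢKᵢ = 1.746, Σzᵢ/Kᵢ = 1.104 — both > 1, two phases present.
Newton iteration, β⁰ = 0.44:
  β = 0.440: g = 0.2495, g' = -0.656 → β = 0.820
  β = 0.820: g = 0.0217, g' = -0.624 → β = 0.855
  β = 0.855: g = -0.0004, g' = -0.646 → β = 0.854
Converged at β = 0.854.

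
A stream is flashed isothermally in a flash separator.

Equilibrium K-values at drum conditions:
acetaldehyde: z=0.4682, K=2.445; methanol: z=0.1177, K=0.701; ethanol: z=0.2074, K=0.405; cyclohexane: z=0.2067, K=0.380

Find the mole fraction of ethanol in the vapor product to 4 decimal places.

Material balance + equilibrium reduce to Σ zᵢ(Kᵢ−1)/(1+β(Kᵢ−1)) = 0.
Feasibility: ΣzᵢKᵢ = 1.3898, Σzᵢ/Kᵢ = 1.4154 — both > 1, two phases present.
Newton iteration, β⁰ = 0.33:
  β = 0.3300: g = 0.10439, g' = -0.7005 → β = 0.4790
  β = 0.4790: g = 0.00384, g' = -0.6601 → β = 0.4848
Converged at β = 0.4848.
Compositions from xᵢ = zᵢ/(1+β(Kᵢ−1)), yᵢ = Kᵢxᵢ:
  acetaldehyde: x = 0.2753, y = 0.6731
  methanol: x = 0.1377, y = 0.0965
  ethanol: x = 0.2915, y = 0.1181
  cyclohexane: x = 0.2955, y = 0.1123

y_ethanol = 0.1181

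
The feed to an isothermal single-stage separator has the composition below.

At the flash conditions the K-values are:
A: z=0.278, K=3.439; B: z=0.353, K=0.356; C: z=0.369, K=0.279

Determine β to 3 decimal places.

Material balance + equilibrium reduce to Σ zᵢ(Kᵢ−1)/(1+β(Kᵢ−1)) = 0.
g(0) = ΣzᵢKᵢ − 1 = 0.185 and g(1) = 1 − Σzᵢ/Kᵢ = -1.395, so a root lies in (0, 1).
Newton iteration, β⁰ = 0.34:
  β = 0.340: g = -0.2728, g' = -1.071 → β = 0.085
  β = 0.085: g = 0.0374, g' = -1.515 → β = 0.110
  β = 0.110: g = 0.0012, g' = -1.424 → β = 0.111
Converged at β = 0.111.

β = 0.111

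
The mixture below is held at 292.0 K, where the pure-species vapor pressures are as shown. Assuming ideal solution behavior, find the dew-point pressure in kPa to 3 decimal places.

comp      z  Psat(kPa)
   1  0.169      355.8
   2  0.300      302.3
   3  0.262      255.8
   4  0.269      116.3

At the dew point ψ → 1, so Σzᵢ/Kᵢ = 1 with Kᵢ = Pᵢˢᵃᵗ/P ⇒ 1/P = Σzᵢ/Pᵢˢᵃᵗ.
1/P = 0.169/355.8 + 0.300/302.3 + 0.262/255.8 + 0.269/116.3 = 0.004805 ⇒ P = 208.134 kPa

Pdew = 208.134 kPa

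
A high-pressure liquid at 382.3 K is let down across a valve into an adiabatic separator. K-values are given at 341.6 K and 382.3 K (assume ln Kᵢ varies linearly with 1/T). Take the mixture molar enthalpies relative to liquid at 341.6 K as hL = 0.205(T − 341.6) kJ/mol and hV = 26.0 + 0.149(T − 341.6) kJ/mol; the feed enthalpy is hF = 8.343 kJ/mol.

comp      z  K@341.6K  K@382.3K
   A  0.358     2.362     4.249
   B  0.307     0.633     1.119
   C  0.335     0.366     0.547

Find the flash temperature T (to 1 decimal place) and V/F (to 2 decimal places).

Adiabatic flash: solve Rachford–Rice at each trial T, then check hF = ψ·hV(T) + (1−ψ)·hL(T).
  T = 341.6 K: K = (2.362, 0.633, 0.366), RR gives ψ = 0.229, H_out = 5.962 kJ/mol
  T = 382.3 K: K = (4.249, 1.119, 0.547), RR gives ψ = 1.000, H_out = 32.064 kJ/mol
  T = 362.0 K: K = (3.223, 0.856, 0.453), RR gives ψ = 0.636, H_out = 19.980 kJ/mol
  T = 351.8 K: K = (2.772, 0.739, 0.408), RR gives ψ = 0.437, H_out = 13.195 kJ/mol
  T = 346.7 K: K = (2.562, 0.685, 0.387), RR gives ψ = 0.336, H_out = 9.676 kJ/mol
  T = 344.1 K: K = (2.459, 0.658, 0.376), RR gives ψ = 0.282, H_out = 7.815 kJ/mol
  T = 345.4 K: K = (2.510, 0.671, 0.382), RR gives ψ = 0.309, H_out = 8.753 kJ/mol
Linear interpolation between T = 344.1 (H_out = 7.815) and T = 345.4 (H_out = 8.753) on hF = 8.343 gives T ≈ 344.8 K, at which ψ = 0.30.

T = 344.8 K, V/F = 0.30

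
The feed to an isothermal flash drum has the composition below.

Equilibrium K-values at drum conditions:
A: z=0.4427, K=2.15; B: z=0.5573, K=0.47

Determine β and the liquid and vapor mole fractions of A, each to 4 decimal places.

β = 0.3507, x_A = 0.3155, y_A = 0.6783

Let β = V/F and solve Σ zᵢ(Kᵢ−1)/(1+β(Kᵢ−1)) = 0.
Feasibility: ΣzᵢKᵢ = 1.2137, Σzᵢ/Kᵢ = 1.3917 — both > 1, two phases present.
Binary case is linear: z₁(K₁−1)(1+β(K₂−1)) + z₂(K₂−1)(1+β(K₁−1)) = 0
⇒ β = [z₁(K₁−1)+z₂(K₂−1)] / [−(K₁−1)(K₂−1)] = 0.21374/0.60950 = 0.3507
Compositions from xᵢ = zᵢ/(1+β(Kᵢ−1)), yᵢ = Kᵢxᵢ:
  A: x = 0.3155, y = 0.6783
  B: x = 0.6845, y = 0.3217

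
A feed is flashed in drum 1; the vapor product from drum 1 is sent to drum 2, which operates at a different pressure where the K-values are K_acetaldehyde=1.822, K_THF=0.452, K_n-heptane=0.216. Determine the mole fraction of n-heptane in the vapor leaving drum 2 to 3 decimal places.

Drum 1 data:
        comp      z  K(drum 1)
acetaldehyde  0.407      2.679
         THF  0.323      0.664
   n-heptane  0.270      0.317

y_n-heptane (drum 2) = 0.045

Drum 1:
Rachford–Rice: g(ψ₁) = Σ zᵢ(Kᵢ−1)/(1+ψ₁(Kᵢ−1)) = 0.
Check two-phase: ΣzᵢKᵢ = 1.390 > 1 and Σzᵢ/Kᵢ = 1.490 > 1, so g(0) = 0.390 > 0 and g(1) = -0.490 < 0.
Iterate (Newton) starting at ψ₁ = 0.5:
  ψ₁ = 0.500: g = -0.0390, g' = -0.682 → ψ₁ = 0.443
Converged at ψ₁ = 0.443.
Drum-1 compositions:
  acetaldehyde: x = 0.233, y = 0.625
  THF: x = 0.379, y = 0.252
  n-heptane: x = 0.387, y = 0.123
Drum-2 feed = drum-1 vapor: z₂ = (0.6253, 0.2520, 0.1227).
Drum 2:
Material balance + equilibrium reduce to Σ zᵢ(Kᵢ−1)/(1+ψ₂(Kᵢ−1)) = 0.
Check two-phase: ΣzᵢKᵢ = 1.280 > 1 and Σzᵢ/Kᵢ = 1.469 > 1, so g(0) = 0.280 > 0 and g(1) = -0.469 < 0.
Newton–Raphson from ψ₂ = 0.31:
  ψ₂ = 0.310: g = 0.1162, g' = -0.510 → ψ₂ = 0.538
  ψ₂ = 0.538: g = -0.0058, g' = -0.581 → ψ₂ = 0.528
Converged at ψ₂ = 0.528.
  acetaldehyde: x = 0.436, y = 0.795
  THF: x = 0.355, y = 0.160
  n-heptane: x = 0.209, y = 0.045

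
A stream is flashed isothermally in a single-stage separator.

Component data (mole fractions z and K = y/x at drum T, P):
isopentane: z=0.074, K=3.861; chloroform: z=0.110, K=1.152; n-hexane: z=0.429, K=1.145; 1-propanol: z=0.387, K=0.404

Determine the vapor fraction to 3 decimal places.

ψ = 0.095

Rachford–Rice: g(ψ) = Σ zᵢ(Kᵢ−1)/(1+ψ(Kᵢ−1)) = 0.
g(0) = ΣzᵢKᵢ − 1 = 0.060 and g(1) = 1 − Σzᵢ/Kᵢ = -0.447, so a root lies in (0, 1).
Iterate (Newton) starting at ψ = 0.5:
  ψ = 0.500: g = -0.1679, g' = -0.392 → ψ = 0.071
  ψ = 0.071: g = 0.0132, g' = -0.579 → ψ = 0.094
  ψ = 0.094: g = 0.0004, g' = -0.542 → ψ = 0.095
Converged at ψ = 0.095.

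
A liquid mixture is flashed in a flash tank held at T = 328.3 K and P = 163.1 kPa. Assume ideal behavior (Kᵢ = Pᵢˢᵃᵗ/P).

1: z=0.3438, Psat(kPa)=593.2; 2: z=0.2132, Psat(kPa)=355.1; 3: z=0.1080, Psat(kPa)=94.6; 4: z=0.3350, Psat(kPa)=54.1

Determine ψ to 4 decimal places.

ψ = 0.6694

Raoult's law: Kᵢ = Pᵢˢᵃᵗ/P = Pᵢˢᵃᵗ/163.1.
  K_1 = 593.2/163.1 = 3.637032, K_2 = 355.1/163.1 = 2.177192, K_3 = 94.6/163.1 = 0.580012, K_4 = 54.1/163.1 = 0.331698
Rachford–Rice: g(ψ) = Σ zᵢ(Kᵢ−1)/(1+ψ(Kᵢ−1)) = 0.
g(0) = ΣzᵢKᵢ − 1 = 0.8883 and g(1) = 1 − Σzᵢ/Kᵢ = -0.3886, so a root lies in (0, 1).
Newton iteration, ψ⁰ = 0.5:
  ψ = 0.5000: g = 0.15537, g' = -0.9298 → ψ = 0.6671
  ψ = 0.6671: g = 0.00216, g' = -0.9307 → ψ = 0.6694
Converged at ψ = 0.6694.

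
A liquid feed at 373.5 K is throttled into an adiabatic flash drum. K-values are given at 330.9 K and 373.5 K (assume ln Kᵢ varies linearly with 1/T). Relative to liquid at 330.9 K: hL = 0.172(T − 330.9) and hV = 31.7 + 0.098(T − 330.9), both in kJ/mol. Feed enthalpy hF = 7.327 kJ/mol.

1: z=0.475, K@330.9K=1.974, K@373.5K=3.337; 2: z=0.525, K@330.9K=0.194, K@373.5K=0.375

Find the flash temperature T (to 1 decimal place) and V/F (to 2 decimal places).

Adiabatic flash: solve Rachford–Rice at each trial T, then check hF = ψ·hV(T) + (1−ψ)·hL(T).
  T = 330.9 K: K = (1.974, 0.194), RR gives ψ = 0.050, H_out = 1.595 kJ/mol
  T = 373.5 K: K = (3.337, 0.375), RR gives ψ = 0.535, H_out = 22.610 kJ/mol
  T = 352.2 K: K = (2.608, 0.275), RR gives ψ = 0.329, H_out = 13.567 kJ/mol
  T = 341.5 K: K = (2.277, 0.232), RR gives ψ = 0.208, H_out = 8.239 kJ/mol
  T = 336.2 K: K = (2.123, 0.213), RR gives ψ = 0.135, H_out = 5.154 kJ/mol
  T = 338.9 K: K = (2.201, 0.222), RR gives ψ = 0.174, H_out = 6.774 kJ/mol
  T = 340.2 K: K = (2.239, 0.227), RR gives ψ = 0.191, H_out = 7.517 kJ/mol
Linear interpolation between T = 338.9 (H_out = 6.774) and T = 340.2 (H_out = 7.517) on hF = 7.327 gives T ≈ 339.9 K, at which ψ = 0.19.

T = 339.9 K, V/F = 0.19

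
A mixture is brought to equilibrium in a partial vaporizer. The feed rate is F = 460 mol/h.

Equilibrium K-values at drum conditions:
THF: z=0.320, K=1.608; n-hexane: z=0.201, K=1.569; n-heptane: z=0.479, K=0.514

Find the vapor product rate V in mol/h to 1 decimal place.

Rachford–Rice: g(ψ) = Σ zᵢ(Kᵢ−1)/(1+ψ(Kᵢ−1)) = 0.
Feasibility: ΣzᵢKᵢ = 1.076, Σzᵢ/Kᵢ = 1.259 — both > 1, two phases present.
Iterate (Newton) starting at ψ = 0.5:
  ψ = 0.500: g = -0.0693, g' = -0.306 → ψ = 0.274
  ψ = 0.274: g = -0.0028, g' = -0.286 → ψ = 0.264
Converged at ψ = 0.264.
Then V = ψ·F = 0.2641·460 = 121.5 mol/h and L = F − V = 338.5 mol/h.

V = 121.5 mol/h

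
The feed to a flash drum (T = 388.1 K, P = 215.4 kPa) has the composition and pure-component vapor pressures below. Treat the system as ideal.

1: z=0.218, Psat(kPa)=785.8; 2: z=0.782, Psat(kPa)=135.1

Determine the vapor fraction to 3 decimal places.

Raoult's law: Kᵢ = Pᵢˢᵃᵗ/P = Pᵢˢᵃᵗ/215.4.
  K_1 = 785.8/215.4 = 3.64810, K_2 = 135.1/215.4 = 0.62721
Material balance + equilibrium reduce to Σ zᵢ(Kᵢ−1)/(1+ψ(Kᵢ−1)) = 0.
Check two-phase: ΣzᵢKᵢ = 1.286 > 1 and Σzᵢ/Kᵢ = 1.307 > 1, so g(0) = 0.286 > 0 and g(1) = -0.307 < 0.
Binary case is linear: z₁(K₁−1)(1+ψ(K₂−1)) + z₂(K₂−1)(1+ψ(K₁−1)) = 0
⇒ ψ = [z₁(K₁−1)+z₂(K₂−1)] / [−(K₁−1)(K₂−1)] = 0.2858/0.9872 = 0.289

ψ = 0.289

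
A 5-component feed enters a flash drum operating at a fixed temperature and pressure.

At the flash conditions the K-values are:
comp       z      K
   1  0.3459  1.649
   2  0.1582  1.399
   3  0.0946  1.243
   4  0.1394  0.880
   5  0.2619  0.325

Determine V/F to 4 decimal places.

V/F = 0.3819

Rachford–Rice: g(V/F) = Σ zᵢ(Kᵢ−1)/(1+V/F(Kᵢ−1)) = 0.
Check two-phase: ΣzᵢKᵢ = 1.1171 > 1 and Σzᵢ/Kᵢ = 1.3632 > 1, so g(0) = 0.1171 > 0 and g(1) = -0.3632 < 0.
Newton iteration, V/F⁰ = 0.5:
  V/F = 0.5000: g = -0.04203, g' = -0.3791 → V/F = 0.3892
  V/F = 0.3892: g = -0.00245, g' = -0.3381 → V/F = 0.3819
Converged at V/F = 0.3819.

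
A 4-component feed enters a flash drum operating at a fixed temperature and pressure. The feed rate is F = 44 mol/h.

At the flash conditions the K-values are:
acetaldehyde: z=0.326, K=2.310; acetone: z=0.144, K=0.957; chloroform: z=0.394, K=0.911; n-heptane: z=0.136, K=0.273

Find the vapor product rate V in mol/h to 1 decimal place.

Let ψ = V/F and solve Σ zᵢ(Kᵢ−1)/(1+ψ(Kᵢ−1)) = 0.
Check two-phase: ΣzᵢKᵢ = 1.287 > 1 and Σzᵢ/Kᵢ = 1.222 > 1, so g(0) = 0.287 > 0 and g(1) = -0.222 < 0.
Newton–Raphson from ψ = 0.5:
  ψ = 0.500: g = 0.0597, g' = -0.385 → ψ = 0.655
  ψ = 0.655: g = -0.0025, g' = -0.428 → ψ = 0.649
Converged at ψ = 0.649.
Then V = ψ·F = 0.6491·44 = 28.6 mol/h and L = F − V = 15.4 mol/h.

V = 28.6 mol/h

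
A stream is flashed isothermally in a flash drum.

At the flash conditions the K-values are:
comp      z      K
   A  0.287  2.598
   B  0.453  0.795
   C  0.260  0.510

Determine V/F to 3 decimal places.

V/F = 0.453

Iterate (Newton) starting at V/F = 0.5:
  V/F = 0.500: g = -0.0173, g' = -0.360 → V/F = 0.452
  V/F = 0.452: g = 0.0003, g' = -0.373 → V/F = 0.453
Converged at V/F = 0.453.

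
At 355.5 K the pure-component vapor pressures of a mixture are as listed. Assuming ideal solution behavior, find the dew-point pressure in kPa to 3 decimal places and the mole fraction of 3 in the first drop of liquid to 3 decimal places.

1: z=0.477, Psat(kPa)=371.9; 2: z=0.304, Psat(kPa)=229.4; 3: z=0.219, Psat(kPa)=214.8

Pdew = 275.683 kPa, x_3 = 0.281

At the dew point ψ → 1, so Σzᵢ/Kᵢ = 1 with Kᵢ = Pᵢˢᵃᵗ/P ⇒ 1/P = Σzᵢ/Pᵢˢᵃᵗ.
1/P = 0.477/371.9 + 0.304/229.4 + 0.219/214.8 = 0.003627 ⇒ P = 275.683 kPa
xᵢ = zᵢP/Pᵢˢᵃᵗ ⇒ x_3 = 0.219·275.683/214.8 = 0.281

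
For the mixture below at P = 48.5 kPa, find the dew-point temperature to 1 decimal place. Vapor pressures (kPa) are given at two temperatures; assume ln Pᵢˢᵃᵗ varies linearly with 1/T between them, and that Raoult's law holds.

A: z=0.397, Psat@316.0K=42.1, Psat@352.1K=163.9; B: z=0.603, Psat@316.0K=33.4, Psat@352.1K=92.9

Dew-point temperature: Σzᵢ·P/Pᵢˢᵃᵗ(T) = 1. Interpolate ln Pᵢˢᵃᵗ = aᵢ + bᵢ/T.
  T = 316.0 K: ΣzᵢP/Pᵢˢᵃᵗ = 1.3330
  T = 352.1 K: ΣzᵢP/Pᵢˢᵃᵗ = 0.4323
  T = 334.1 K: ΣzᵢP/Pᵢˢᵃᵗ = 0.7330
  T = 325.1 K: ΣzᵢP/Pᵢˢᵃᵗ = 0.9778
  T = 320.6 K: ΣzᵢP/Pᵢˢᵃᵗ = 1.1370
  T = 322.9 K: ΣzᵢP/Pᵢˢᵃᵗ = 1.0520
Interpolating between 322.9 K and 325.1 K gives T ≈ 324.4 K.

T = 324.4 K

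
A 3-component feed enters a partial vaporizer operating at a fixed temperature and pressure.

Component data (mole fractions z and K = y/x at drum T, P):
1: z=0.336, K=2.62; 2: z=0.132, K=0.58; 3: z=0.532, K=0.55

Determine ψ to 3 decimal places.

Rachford–Rice: g(ψ) = Σ zᵢ(Kᵢ−1)/(1+ψ(Kᵢ−1)) = 0.
g(0) = ΣzᵢKᵢ − 1 = 0.249 and g(1) = 1 − Σzᵢ/Kᵢ = -0.323, so a root lies in (0, 1).
Newton–Raphson from ψ = 0.5:
  ψ = 0.500: g = -0.0784, g' = -0.486 → ψ = 0.339
  ψ = 0.339: g = 0.0044, g' = -0.549 → ψ = 0.347
Converged at ψ = 0.347.

ψ = 0.347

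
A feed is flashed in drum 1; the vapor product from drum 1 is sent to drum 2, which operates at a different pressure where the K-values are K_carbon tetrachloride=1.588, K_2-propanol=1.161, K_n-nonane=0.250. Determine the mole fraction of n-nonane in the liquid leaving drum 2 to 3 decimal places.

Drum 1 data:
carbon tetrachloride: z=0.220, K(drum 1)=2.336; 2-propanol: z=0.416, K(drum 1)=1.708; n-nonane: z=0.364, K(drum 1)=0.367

x_n-nonane (drum 2) = 0.288

Drum 1:
Material balance + equilibrium reduce to Σ zᵢ(Kᵢ−1)/(1+ψ₁(Kᵢ−1)) = 0.
Feasibility: ΣzᵢKᵢ = 1.358, Σzᵢ/Kᵢ = 1.330 — both > 1, two phases present.
Newton–Raphson from ψ₁ = 0.3:
  ψ₁ = 0.300: g = 0.1683, g' = -0.564 → ψ₁ = 0.598
  ψ₁ = 0.598: g = -0.0007, g' = -0.602 → ψ₁ = 0.597
Converged at ψ₁ = 0.597.
Drum-1 compositions:
  carbon tetrachloride: x = 0.122, y = 0.286
  2-propanol: x = 0.292, y = 0.499
  n-nonane: x = 0.585, y = 0.215
Drum-2 feed = drum-1 vapor: z₂ = (0.2858, 0.4994, 0.2148).
Drum 2:
Newton–Raphson from ψ₂ = 0.36:
  ψ₂ = 0.360: g = -0.0060, g' = -0.306 → ψ₂ = 0.340
Converged at ψ₂ = 0.340.
  carbon tetrachloride: x = 0.238, y = 0.378
  2-propanol: x = 0.473, y = 0.550
  n-nonane: x = 0.288, y = 0.072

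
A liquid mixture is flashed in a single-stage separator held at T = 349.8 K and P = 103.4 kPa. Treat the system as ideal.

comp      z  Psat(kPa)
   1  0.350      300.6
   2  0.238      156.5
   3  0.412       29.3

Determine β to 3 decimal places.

β = 0.476

Raoult's law: Kᵢ = Pᵢˢᵃᵗ/P = Pᵢˢᵃᵗ/103.4.
  K_1 = 300.6/103.4 = 2.90716, K_2 = 156.5/103.4 = 1.51354, K_3 = 29.3/103.4 = 0.28337
Rachford–Rice: g(β) = Σ zᵢ(Kᵢ−1)/(1+β(Kᵢ−1)) = 0.
Feasibility: ΣzᵢKᵢ = 1.494, Σzᵢ/Kᵢ = 1.732 — both > 1, two phases present.
Newton–Raphson from β = 0.3:
  β = 0.300: g = 0.1544, g' = -0.906 → β = 0.470
  β = 0.470: g = 0.0048, g' = -0.876 → β = 0.476
Converged at β = 0.476.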